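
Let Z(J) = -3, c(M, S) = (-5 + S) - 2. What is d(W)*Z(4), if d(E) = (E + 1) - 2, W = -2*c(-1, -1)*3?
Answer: -141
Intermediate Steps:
c(M, S) = -7 + S
W = 48 (W = -2*(-7 - 1)*3 = -2*(-8)*3 = 16*3 = 48)
d(E) = -1 + E (d(E) = (1 + E) - 2 = -1 + E)
d(W)*Z(4) = (-1 + 48)*(-3) = 47*(-3) = -141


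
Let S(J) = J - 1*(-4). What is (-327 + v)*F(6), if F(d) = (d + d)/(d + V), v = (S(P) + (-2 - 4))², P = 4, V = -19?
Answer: 3876/13 ≈ 298.15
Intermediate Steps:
S(J) = 4 + J (S(J) = J + 4 = 4 + J)
v = 4 (v = ((4 + 4) + (-2 - 4))² = (8 - 6)² = 2² = 4)
F(d) = 2*d/(-19 + d) (F(d) = (d + d)/(d - 19) = (2*d)/(-19 + d) = 2*d/(-19 + d))
(-327 + v)*F(6) = (-327 + 4)*(2*6/(-19 + 6)) = -646*6/(-13) = -646*6*(-1)/13 = -323*(-12/13) = 3876/13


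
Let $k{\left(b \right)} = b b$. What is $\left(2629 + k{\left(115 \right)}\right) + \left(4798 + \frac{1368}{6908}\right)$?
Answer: $\frac{35666346}{1727} \approx 20652.0$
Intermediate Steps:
$k{\left(b \right)} = b^{2}$
$\left(2629 + k{\left(115 \right)}\right) + \left(4798 + \frac{1368}{6908}\right) = \left(2629 + 115^{2}\right) + \left(4798 + \frac{1368}{6908}\right) = \left(2629 + 13225\right) + \left(4798 + 1368 \cdot \frac{1}{6908}\right) = 15854 + \left(4798 + \frac{342}{1727}\right) = 15854 + \frac{8286488}{1727} = \frac{35666346}{1727}$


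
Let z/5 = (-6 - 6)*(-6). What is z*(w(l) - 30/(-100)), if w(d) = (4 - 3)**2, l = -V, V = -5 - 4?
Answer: 468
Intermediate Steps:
V = -9
l = 9 (l = -1*(-9) = 9)
w(d) = 1 (w(d) = 1**2 = 1)
z = 360 (z = 5*((-6 - 6)*(-6)) = 5*(-12*(-6)) = 5*72 = 360)
z*(w(l) - 30/(-100)) = 360*(1 - 30/(-100)) = 360*(1 - 30*(-1/100)) = 360*(1 + 3/10) = 360*(13/10) = 468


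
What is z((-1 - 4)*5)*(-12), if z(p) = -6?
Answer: 72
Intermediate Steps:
z((-1 - 4)*5)*(-12) = -6*(-12) = 72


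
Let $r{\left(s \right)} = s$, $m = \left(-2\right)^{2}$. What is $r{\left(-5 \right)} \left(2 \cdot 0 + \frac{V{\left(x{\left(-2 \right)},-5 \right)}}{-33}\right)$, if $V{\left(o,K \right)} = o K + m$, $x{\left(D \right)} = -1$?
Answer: $\frac{15}{11} \approx 1.3636$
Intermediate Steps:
$m = 4$
$V{\left(o,K \right)} = 4 + K o$ ($V{\left(o,K \right)} = o K + 4 = K o + 4 = 4 + K o$)
$r{\left(-5 \right)} \left(2 \cdot 0 + \frac{V{\left(x{\left(-2 \right)},-5 \right)}}{-33}\right) = - 5 \left(2 \cdot 0 + \frac{4 - -5}{-33}\right) = - 5 \left(0 + \left(4 + 5\right) \left(- \frac{1}{33}\right)\right) = - 5 \left(0 + 9 \left(- \frac{1}{33}\right)\right) = - 5 \left(0 - \frac{3}{11}\right) = \left(-5\right) \left(- \frac{3}{11}\right) = \frac{15}{11}$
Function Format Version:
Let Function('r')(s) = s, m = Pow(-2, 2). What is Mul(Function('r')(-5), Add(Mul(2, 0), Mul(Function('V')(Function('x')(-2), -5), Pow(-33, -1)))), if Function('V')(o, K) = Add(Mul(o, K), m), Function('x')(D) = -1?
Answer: Rational(15, 11) ≈ 1.3636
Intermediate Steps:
m = 4
Function('V')(o, K) = Add(4, Mul(K, o)) (Function('V')(o, K) = Add(Mul(o, K), 4) = Add(Mul(K, o), 4) = Add(4, Mul(K, o)))
Mul(Function('r')(-5), Add(Mul(2, 0), Mul(Function('V')(Function('x')(-2), -5), Pow(-33, -1)))) = Mul(-5, Add(Mul(2, 0), Mul(Add(4, Mul(-5, -1)), Pow(-33, -1)))) = Mul(-5, Add(0, Mul(Add(4, 5), Rational(-1, 33)))) = Mul(-5, Add(0, Mul(9, Rational(-1, 33)))) = Mul(-5, Add(0, Rational(-3, 11))) = Mul(-5, Rational(-3, 11)) = Rational(15, 11)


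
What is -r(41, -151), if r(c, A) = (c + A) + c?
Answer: 69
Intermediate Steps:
r(c, A) = A + 2*c (r(c, A) = (A + c) + c = A + 2*c)
-r(41, -151) = -(-151 + 2*41) = -(-151 + 82) = -1*(-69) = 69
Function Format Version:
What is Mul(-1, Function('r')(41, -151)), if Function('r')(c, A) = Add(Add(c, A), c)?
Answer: 69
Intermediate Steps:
Function('r')(c, A) = Add(A, Mul(2, c)) (Function('r')(c, A) = Add(Add(A, c), c) = Add(A, Mul(2, c)))
Mul(-1, Function('r')(41, -151)) = Mul(-1, Add(-151, Mul(2, 41))) = Mul(-1, Add(-151, 82)) = Mul(-1, -69) = 69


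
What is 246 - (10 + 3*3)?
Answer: 227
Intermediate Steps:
246 - (10 + 3*3) = 246 - (10 + 9) = 246 - 1*19 = 246 - 19 = 227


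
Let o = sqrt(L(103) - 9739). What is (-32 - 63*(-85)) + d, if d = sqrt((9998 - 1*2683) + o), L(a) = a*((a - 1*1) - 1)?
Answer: 5323 + sqrt(7315 + 2*sqrt(166)) ≈ 5408.7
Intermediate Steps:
L(a) = a*(-2 + a) (L(a) = a*((a - 1) - 1) = a*((-1 + a) - 1) = a*(-2 + a))
o = 2*sqrt(166) (o = sqrt(103*(-2 + 103) - 9739) = sqrt(103*101 - 9739) = sqrt(10403 - 9739) = sqrt(664) = 2*sqrt(166) ≈ 25.768)
d = sqrt(7315 + 2*sqrt(166)) (d = sqrt((9998 - 1*2683) + 2*sqrt(166)) = sqrt((9998 - 2683) + 2*sqrt(166)) = sqrt(7315 + 2*sqrt(166)) ≈ 85.678)
(-32 - 63*(-85)) + d = (-32 - 63*(-85)) + sqrt(7315 + 2*sqrt(166)) = (-32 + 5355) + sqrt(7315 + 2*sqrt(166)) = 5323 + sqrt(7315 + 2*sqrt(166))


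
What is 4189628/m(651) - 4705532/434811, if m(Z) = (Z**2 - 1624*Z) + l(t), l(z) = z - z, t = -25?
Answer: -123135603496/7062033027 ≈ -17.436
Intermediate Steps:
l(z) = 0
m(Z) = Z**2 - 1624*Z (m(Z) = (Z**2 - 1624*Z) + 0 = Z**2 - 1624*Z)
4189628/m(651) - 4705532/434811 = 4189628/((651*(-1624 + 651))) - 4705532/434811 = 4189628/((651*(-973))) - 4705532*1/434811 = 4189628/(-633423) - 361964/33447 = 4189628*(-1/633423) - 361964/33447 = -4189628/633423 - 361964/33447 = -123135603496/7062033027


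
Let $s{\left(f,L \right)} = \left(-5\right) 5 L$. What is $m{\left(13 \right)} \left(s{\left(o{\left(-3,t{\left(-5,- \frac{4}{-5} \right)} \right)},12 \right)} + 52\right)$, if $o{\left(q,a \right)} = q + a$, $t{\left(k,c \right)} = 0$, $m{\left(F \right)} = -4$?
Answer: $992$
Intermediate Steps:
$o{\left(q,a \right)} = a + q$
$s{\left(f,L \right)} = - 25 L$
$m{\left(13 \right)} \left(s{\left(o{\left(-3,t{\left(-5,- \frac{4}{-5} \right)} \right)},12 \right)} + 52\right) = - 4 \left(\left(-25\right) 12 + 52\right) = - 4 \left(-300 + 52\right) = \left(-4\right) \left(-248\right) = 992$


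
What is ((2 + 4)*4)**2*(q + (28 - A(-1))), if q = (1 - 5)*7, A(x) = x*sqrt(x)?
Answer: 576*I ≈ 576.0*I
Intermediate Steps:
A(x) = x**(3/2)
q = -28 (q = -4*7 = -28)
((2 + 4)*4)**2*(q + (28 - A(-1))) = ((2 + 4)*4)**2*(-28 + (28 - (-1)**(3/2))) = (6*4)**2*(-28 + (28 - (-1)*I)) = 24**2*(-28 + (28 + I)) = 576*I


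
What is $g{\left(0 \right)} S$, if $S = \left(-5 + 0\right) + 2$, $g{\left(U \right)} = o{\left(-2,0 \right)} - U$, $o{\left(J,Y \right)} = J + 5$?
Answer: $-9$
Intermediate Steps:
$o{\left(J,Y \right)} = 5 + J$
$g{\left(U \right)} = 3 - U$ ($g{\left(U \right)} = \left(5 - 2\right) - U = 3 - U$)
$S = -3$ ($S = -5 + 2 = -3$)
$g{\left(0 \right)} S = \left(3 - 0\right) \left(-3\right) = \left(3 + 0\right) \left(-3\right) = 3 \left(-3\right) = -9$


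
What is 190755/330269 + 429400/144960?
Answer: 4236733835/1196894856 ≈ 3.5398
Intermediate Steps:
190755/330269 + 429400/144960 = 190755*(1/330269) + 429400*(1/144960) = 190755/330269 + 10735/3624 = 4236733835/1196894856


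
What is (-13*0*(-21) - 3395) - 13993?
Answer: -17388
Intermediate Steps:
(-13*0*(-21) - 3395) - 13993 = (0*(-21) - 3395) - 13993 = (0 - 3395) - 13993 = -3395 - 13993 = -17388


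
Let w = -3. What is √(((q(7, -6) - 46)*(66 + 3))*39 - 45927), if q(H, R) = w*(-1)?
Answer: 6*I*√4490 ≈ 402.04*I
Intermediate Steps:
q(H, R) = 3 (q(H, R) = -3*(-1) = 3)
√(((q(7, -6) - 46)*(66 + 3))*39 - 45927) = √(((3 - 46)*(66 + 3))*39 - 45927) = √(-43*69*39 - 45927) = √(-2967*39 - 45927) = √(-115713 - 45927) = √(-161640) = 6*I*√4490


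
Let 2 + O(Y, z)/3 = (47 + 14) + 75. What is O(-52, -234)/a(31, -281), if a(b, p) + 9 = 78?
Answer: 134/23 ≈ 5.8261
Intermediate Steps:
a(b, p) = 69 (a(b, p) = -9 + 78 = 69)
O(Y, z) = 402 (O(Y, z) = -6 + 3*((47 + 14) + 75) = -6 + 3*(61 + 75) = -6 + 3*136 = -6 + 408 = 402)
O(-52, -234)/a(31, -281) = 402/69 = 402*(1/69) = 134/23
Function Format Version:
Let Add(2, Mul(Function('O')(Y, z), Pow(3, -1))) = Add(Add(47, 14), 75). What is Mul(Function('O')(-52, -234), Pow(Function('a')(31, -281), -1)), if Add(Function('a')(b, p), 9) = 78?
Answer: Rational(134, 23) ≈ 5.8261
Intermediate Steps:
Function('a')(b, p) = 69 (Function('a')(b, p) = Add(-9, 78) = 69)
Function('O')(Y, z) = 402 (Function('O')(Y, z) = Add(-6, Mul(3, Add(Add(47, 14), 75))) = Add(-6, Mul(3, Add(61, 75))) = Add(-6, Mul(3, 136)) = Add(-6, 408) = 402)
Mul(Function('O')(-52, -234), Pow(Function('a')(31, -281), -1)) = Mul(402, Pow(69, -1)) = Mul(402, Rational(1, 69)) = Rational(134, 23)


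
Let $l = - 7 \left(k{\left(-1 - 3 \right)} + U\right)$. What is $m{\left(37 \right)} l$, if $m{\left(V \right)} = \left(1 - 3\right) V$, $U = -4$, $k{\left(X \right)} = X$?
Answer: $-4144$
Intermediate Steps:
$m{\left(V \right)} = - 2 V$
$l = 56$ ($l = - 7 \left(\left(-1 - 3\right) - 4\right) = - 7 \left(-4 - 4\right) = \left(-7\right) \left(-8\right) = 56$)
$m{\left(37 \right)} l = \left(-2\right) 37 \cdot 56 = \left(-74\right) 56 = -4144$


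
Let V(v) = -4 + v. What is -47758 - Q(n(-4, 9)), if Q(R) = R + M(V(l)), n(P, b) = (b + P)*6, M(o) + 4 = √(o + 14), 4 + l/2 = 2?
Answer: -47784 - √6 ≈ -47786.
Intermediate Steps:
l = -4 (l = -8 + 2*2 = -8 + 4 = -4)
M(o) = -4 + √(14 + o) (M(o) = -4 + √(o + 14) = -4 + √(14 + o))
n(P, b) = 6*P + 6*b (n(P, b) = (P + b)*6 = 6*P + 6*b)
Q(R) = -4 + R + √6 (Q(R) = R + (-4 + √(14 + (-4 - 4))) = R + (-4 + √(14 - 8)) = R + (-4 + √6) = -4 + R + √6)
-47758 - Q(n(-4, 9)) = -47758 - (-4 + (6*(-4) + 6*9) + √6) = -47758 - (-4 + (-24 + 54) + √6) = -47758 - (-4 + 30 + √6) = -47758 - (26 + √6) = -47758 + (-26 - √6) = -47784 - √6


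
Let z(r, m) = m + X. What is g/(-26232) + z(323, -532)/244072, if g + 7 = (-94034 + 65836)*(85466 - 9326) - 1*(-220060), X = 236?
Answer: 21831992617973/266770696 ≈ 81838.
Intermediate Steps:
z(r, m) = 236 + m (z(r, m) = m + 236 = 236 + m)
g = -2146775667 (g = -7 + ((-94034 + 65836)*(85466 - 9326) - 1*(-220060)) = -7 + (-28198*76140 + 220060) = -7 + (-2146995720 + 220060) = -7 - 2146775660 = -2146775667)
g/(-26232) + z(323, -532)/244072 = -2146775667/(-26232) + (236 - 532)/244072 = -2146775667*(-1/26232) - 296*1/244072 = 715591889/8744 - 37/30509 = 21831992617973/266770696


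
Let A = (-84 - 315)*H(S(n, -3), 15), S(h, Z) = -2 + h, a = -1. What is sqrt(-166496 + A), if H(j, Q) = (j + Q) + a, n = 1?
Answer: I*sqrt(171683) ≈ 414.35*I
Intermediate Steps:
H(j, Q) = -1 + Q + j (H(j, Q) = (j + Q) - 1 = (Q + j) - 1 = -1 + Q + j)
A = -5187 (A = (-84 - 315)*(-1 + 15 + (-2 + 1)) = -399*(-1 + 15 - 1) = -399*13 = -5187)
sqrt(-166496 + A) = sqrt(-166496 - 5187) = sqrt(-171683) = I*sqrt(171683)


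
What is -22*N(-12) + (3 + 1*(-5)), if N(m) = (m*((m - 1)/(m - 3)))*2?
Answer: 2278/5 ≈ 455.60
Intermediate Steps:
N(m) = 2*m*(-1 + m)/(-3 + m) (N(m) = (m*((-1 + m)/(-3 + m)))*2 = (m*(-1 + m)/(-3 + m))*2 = 2*m*(-1 + m)/(-3 + m))
-22*N(-12) + (3 + 1*(-5)) = -44*(-12)*(-1 - 12)/(-3 - 12) + (3 + 1*(-5)) = -44*(-12)*(-13)/(-15) + (3 - 5) = -44*(-12)*(-1)*(-13)/15 - 2 = -22*(-104/5) - 2 = 2288/5 - 2 = 2278/5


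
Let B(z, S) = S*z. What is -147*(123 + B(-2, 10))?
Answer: -15141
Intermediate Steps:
-147*(123 + B(-2, 10)) = -147*(123 + 10*(-2)) = -147*(123 - 20) = -147*103 = -15141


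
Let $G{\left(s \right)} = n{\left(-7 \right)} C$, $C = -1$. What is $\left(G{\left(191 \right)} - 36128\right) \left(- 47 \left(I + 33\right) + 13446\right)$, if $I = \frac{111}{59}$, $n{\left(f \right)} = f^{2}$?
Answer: $- \frac{25200464076}{59} \approx -4.2713 \cdot 10^{8}$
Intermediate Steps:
$G{\left(s \right)} = -49$ ($G{\left(s \right)} = \left(-7\right)^{2} \left(-1\right) = 49 \left(-1\right) = -49$)
$I = \frac{111}{59}$ ($I = 111 \cdot \frac{1}{59} = \frac{111}{59} \approx 1.8814$)
$\left(G{\left(191 \right)} - 36128\right) \left(- 47 \left(I + 33\right) + 13446\right) = \left(-49 - 36128\right) \left(- 47 \left(\frac{111}{59} + 33\right) + 13446\right) = - 36177 \left(\left(-47\right) \frac{2058}{59} + 13446\right) = - 36177 \left(- \frac{96726}{59} + 13446\right) = \left(-36177\right) \frac{696588}{59} = - \frac{25200464076}{59}$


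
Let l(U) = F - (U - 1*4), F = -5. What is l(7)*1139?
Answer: -9112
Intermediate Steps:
l(U) = -1 - U (l(U) = -5 - (U - 1*4) = -5 - (U - 4) = -5 - (-4 + U) = -5 + (4 - U) = -1 - U)
l(7)*1139 = (-1 - 1*7)*1139 = (-1 - 7)*1139 = -8*1139 = -9112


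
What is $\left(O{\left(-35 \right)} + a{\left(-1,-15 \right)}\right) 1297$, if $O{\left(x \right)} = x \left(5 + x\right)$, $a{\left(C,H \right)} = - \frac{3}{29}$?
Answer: $\frac{39489759}{29} \approx 1.3617 \cdot 10^{6}$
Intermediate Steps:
$a{\left(C,H \right)} = - \frac{3}{29}$ ($a{\left(C,H \right)} = \left(-3\right) \frac{1}{29} = - \frac{3}{29}$)
$\left(O{\left(-35 \right)} + a{\left(-1,-15 \right)}\right) 1297 = \left(- 35 \left(5 - 35\right) - \frac{3}{29}\right) 1297 = \left(\left(-35\right) \left(-30\right) - \frac{3}{29}\right) 1297 = \left(1050 - \frac{3}{29}\right) 1297 = \frac{30447}{29} \cdot 1297 = \frac{39489759}{29}$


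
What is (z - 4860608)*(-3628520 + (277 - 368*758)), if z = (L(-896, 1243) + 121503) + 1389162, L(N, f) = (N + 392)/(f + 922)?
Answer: 28337370317060513/2165 ≈ 1.3089e+13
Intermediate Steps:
L(N, f) = (392 + N)/(922 + f)
z = 3270589221/2165 (z = ((392 - 896)/(922 + 1243) + 121503) + 1389162 = (-504/2165 + 121503) + 1389162 = 263053491/2165 + 1389162 = 3270589221/2165 ≈ 1.5107e+6)
(z - 4860608)*(-3628520 + (277 - 368*758)) = (3270589221/2165 - 4860608)*(-3628520 + (277 - 368*758)) = -7252627099*(-3628520 + (277 - 278944))/2165 = -7252627099*(-3628520 - 278667)/2165 = -7252627099/2165*(-3907187) = 28337370317060513/2165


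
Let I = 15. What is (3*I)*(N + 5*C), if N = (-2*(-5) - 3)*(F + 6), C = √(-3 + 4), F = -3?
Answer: 1170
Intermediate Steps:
C = 1 (C = √1 = 1)
N = 21 (N = (-2*(-5) - 3)*(-3 + 6) = (10 - 3)*3 = 7*3 = 21)
(3*I)*(N + 5*C) = (3*15)*(21 + 5*1) = 45*(21 + 5) = 45*26 = 1170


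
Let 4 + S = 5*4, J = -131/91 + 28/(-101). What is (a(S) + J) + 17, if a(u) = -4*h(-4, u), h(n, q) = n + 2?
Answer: 213996/9191 ≈ 23.283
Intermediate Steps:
J = -15779/9191 (J = -131*1/91 + 28*(-1/101) = -131/91 - 28/101 = -15779/9191 ≈ -1.7168)
h(n, q) = 2 + n
S = 16 (S = -4 + 5*4 = -4 + 20 = 16)
a(u) = 8 (a(u) = -4*(2 - 4) = -4*(-2) = 8)
(a(S) + J) + 17 = (8 - 15779/9191) + 17 = 57749/9191 + 17 = 213996/9191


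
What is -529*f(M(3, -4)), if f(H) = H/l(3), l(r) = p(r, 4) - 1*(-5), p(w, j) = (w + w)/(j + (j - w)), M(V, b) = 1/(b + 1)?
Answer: 2645/93 ≈ 28.441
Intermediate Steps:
M(V, b) = 1/(1 + b)
p(w, j) = 2*w/(-w + 2*j) (p(w, j) = (2*w)/(-w + 2*j) = 2*w/(-w + 2*j))
l(r) = 5 + 2*r/(8 - r) (l(r) = 2*r/(-r + 2*4) - 1*(-5) = 2*r/(-r + 8) + 5 = 2*r/(8 - r) + 5 = 5 + 2*r/(8 - r))
f(H) = 5*H/31 (f(H) = H/(((-40 + 3*3)/(-8 + 3))) = H/(((-40 + 9)/(-5))) = H/((-⅕*(-31))) = H/(31/5) = H*(5/31) = 5*H/31)
-529*f(M(3, -4)) = -2645/(31*(1 - 4)) = -2645/(31*(-3)) = -2645*(-1)/(31*3) = -529*(-5/93) = 2645/93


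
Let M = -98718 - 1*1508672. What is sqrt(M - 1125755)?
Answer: I*sqrt(2733145) ≈ 1653.2*I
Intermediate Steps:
M = -1607390 (M = -98718 - 1508672 = -1607390)
sqrt(M - 1125755) = sqrt(-1607390 - 1125755) = sqrt(-2733145) = I*sqrt(2733145)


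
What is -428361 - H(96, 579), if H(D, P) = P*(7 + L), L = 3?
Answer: -434151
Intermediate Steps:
H(D, P) = 10*P (H(D, P) = P*(7 + 3) = P*10 = 10*P)
-428361 - H(96, 579) = -428361 - 10*579 = -428361 - 1*5790 = -428361 - 5790 = -434151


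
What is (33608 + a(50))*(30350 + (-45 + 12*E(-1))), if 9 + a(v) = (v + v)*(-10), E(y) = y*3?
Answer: 986739131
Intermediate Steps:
E(y) = 3*y
a(v) = -9 - 20*v (a(v) = -9 + (v + v)*(-10) = -9 + (2*v)*(-10) = -9 - 20*v)
(33608 + a(50))*(30350 + (-45 + 12*E(-1))) = (33608 + (-9 - 20*50))*(30350 + (-45 + 12*(3*(-1)))) = (33608 + (-9 - 1000))*(30350 + (-45 + 12*(-3))) = (33608 - 1009)*(30350 + (-45 - 36)) = 32599*(30350 - 81) = 32599*30269 = 986739131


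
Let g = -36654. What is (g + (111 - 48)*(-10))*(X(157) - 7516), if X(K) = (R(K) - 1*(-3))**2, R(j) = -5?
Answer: 280077408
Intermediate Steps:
X(K) = 4 (X(K) = (-5 - 1*(-3))**2 = (-5 + 3)**2 = (-2)**2 = 4)
(g + (111 - 48)*(-10))*(X(157) - 7516) = (-36654 + (111 - 48)*(-10))*(4 - 7516) = (-36654 + 63*(-10))*(-7512) = (-36654 - 630)*(-7512) = -37284*(-7512) = 280077408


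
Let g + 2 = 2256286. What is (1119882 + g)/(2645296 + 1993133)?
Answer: 3376166/4638429 ≈ 0.72787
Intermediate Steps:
g = 2256284 (g = -2 + 2256286 = 2256284)
(1119882 + g)/(2645296 + 1993133) = (1119882 + 2256284)/(2645296 + 1993133) = 3376166/4638429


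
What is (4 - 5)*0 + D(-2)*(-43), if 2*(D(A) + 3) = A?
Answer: 172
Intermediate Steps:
D(A) = -3 + A/2
(4 - 5)*0 + D(-2)*(-43) = (4 - 5)*0 + (-3 + (1/2)*(-2))*(-43) = -1*0 + (-3 - 1)*(-43) = 0 - 4*(-43) = 0 + 172 = 172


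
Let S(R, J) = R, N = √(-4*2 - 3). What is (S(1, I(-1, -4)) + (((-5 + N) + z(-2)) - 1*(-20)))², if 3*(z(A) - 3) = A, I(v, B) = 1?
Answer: 2926/9 + 110*I*√11/3 ≈ 325.11 + 121.61*I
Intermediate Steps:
N = I*√11 (N = √(-8 - 3) = √(-11) = I*√11 ≈ 3.3166*I)
z(A) = 3 + A/3
(S(1, I(-1, -4)) + (((-5 + N) + z(-2)) - 1*(-20)))² = (1 + (((-5 + I*√11) + (3 + (⅓)*(-2))) - 1*(-20)))² = (1 + (((-5 + I*√11) + (3 - ⅔)) + 20))² = (1 + (((-5 + I*√11) + 7/3) + 20))² = (1 + ((-8/3 + I*√11) + 20))² = (1 + (52/3 + I*√11))² = (55/3 + I*√11)²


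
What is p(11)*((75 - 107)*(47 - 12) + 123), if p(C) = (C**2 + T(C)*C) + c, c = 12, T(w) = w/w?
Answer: -143568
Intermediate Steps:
T(w) = 1
p(C) = 12 + C + C**2 (p(C) = (C**2 + 1*C) + 12 = (C**2 + C) + 12 = (C + C**2) + 12 = 12 + C + C**2)
p(11)*((75 - 107)*(47 - 12) + 123) = (12 + 11 + 11**2)*((75 - 107)*(47 - 12) + 123) = (12 + 11 + 121)*(-32*35 + 123) = 144*(-1120 + 123) = 144*(-997) = -143568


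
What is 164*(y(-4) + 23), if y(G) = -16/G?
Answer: 4428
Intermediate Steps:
164*(y(-4) + 23) = 164*(-16/(-4) + 23) = 164*(-16*(-1/4) + 23) = 164*(4 + 23) = 164*27 = 4428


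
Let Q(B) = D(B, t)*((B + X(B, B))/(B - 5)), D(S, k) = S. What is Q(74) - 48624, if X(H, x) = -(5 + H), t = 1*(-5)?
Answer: -3355426/69 ≈ -48629.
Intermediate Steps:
t = -5
X(H, x) = -5 - H
Q(B) = -5*B/(-5 + B) (Q(B) = B*((B + (-5 - B))/(B - 5)) = B*(-5/(-5 + B)) = -5*B/(-5 + B))
Q(74) - 48624 = -5*74/(-5 + 74) - 48624 = -5*74/69 - 48624 = -5*74*1/69 - 48624 = -370/69 - 48624 = -3355426/69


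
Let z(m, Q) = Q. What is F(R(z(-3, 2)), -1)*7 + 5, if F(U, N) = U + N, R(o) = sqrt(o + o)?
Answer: 12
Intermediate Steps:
R(o) = sqrt(2)*sqrt(o) (R(o) = sqrt(2*o) = sqrt(2)*sqrt(o))
F(U, N) = N + U
F(R(z(-3, 2)), -1)*7 + 5 = (-1 + sqrt(2)*sqrt(2))*7 + 5 = (-1 + 2)*7 + 5 = 1*7 + 5 = 7 + 5 = 12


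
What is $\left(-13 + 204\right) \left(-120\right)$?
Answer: $-22920$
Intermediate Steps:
$\left(-13 + 204\right) \left(-120\right) = 191 \left(-120\right) = -22920$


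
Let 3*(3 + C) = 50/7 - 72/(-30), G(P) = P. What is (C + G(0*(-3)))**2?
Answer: 361/11025 ≈ 0.032744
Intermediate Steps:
C = 19/105 (C = -3 + (50/7 - 72/(-30))/3 = -3 + (50*(1/7) - 72*(-1/30))/3 = -3 + (50/7 + 12/5)/3 = -3 + (1/3)*(334/35) = -3 + 334/105 = 19/105 ≈ 0.18095)
(C + G(0*(-3)))**2 = (19/105 + 0*(-3))**2 = (19/105 + 0)**2 = (19/105)**2 = 361/11025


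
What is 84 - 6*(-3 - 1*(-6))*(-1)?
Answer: 102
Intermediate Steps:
84 - 6*(-3 - 1*(-6))*(-1) = 84 - 6*(-3 + 6)*(-1) = 84 - 6*3*(-1) = 84 - 18*(-1) = 84 + 18 = 102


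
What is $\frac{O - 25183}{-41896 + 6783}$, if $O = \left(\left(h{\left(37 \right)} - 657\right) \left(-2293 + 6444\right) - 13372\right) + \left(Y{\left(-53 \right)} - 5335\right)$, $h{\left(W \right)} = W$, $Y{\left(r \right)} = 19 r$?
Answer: $\frac{2618517}{35113} \approx 74.574$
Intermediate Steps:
$O = -2593334$ ($O = \left(\left(37 - 657\right) \left(-2293 + 6444\right) - 13372\right) + \left(19 \left(-53\right) - 5335\right) = \left(\left(-620\right) 4151 - 13372\right) - 6342 = \left(-2573620 - 13372\right) - 6342 = -2586992 - 6342 = -2593334$)
$\frac{O - 25183}{-41896 + 6783} = \frac{-2593334 - 25183}{-41896 + 6783} = - \frac{2618517}{-35113} = \left(-2618517\right) \left(- \frac{1}{35113}\right) = \frac{2618517}{35113}$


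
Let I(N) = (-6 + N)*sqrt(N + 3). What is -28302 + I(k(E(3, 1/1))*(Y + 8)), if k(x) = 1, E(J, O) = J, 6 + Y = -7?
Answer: -28302 - 11*I*sqrt(2) ≈ -28302.0 - 15.556*I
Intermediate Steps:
Y = -13 (Y = -6 - 7 = -13)
I(N) = sqrt(3 + N)*(-6 + N) (I(N) = (-6 + N)*sqrt(3 + N) = sqrt(3 + N)*(-6 + N))
-28302 + I(k(E(3, 1/1))*(Y + 8)) = -28302 + sqrt(3 + 1*(-13 + 8))*(-6 + 1*(-13 + 8)) = -28302 + sqrt(3 + 1*(-5))*(-6 + 1*(-5)) = -28302 + sqrt(3 - 5)*(-6 - 5) = -28302 + sqrt(-2)*(-11) = -28302 + (I*sqrt(2))*(-11) = -28302 - 11*I*sqrt(2)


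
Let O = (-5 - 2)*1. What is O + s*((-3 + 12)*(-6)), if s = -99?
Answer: 5339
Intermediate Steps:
O = -7 (O = -7*1 = -7)
O + s*((-3 + 12)*(-6)) = -7 - 99*(-3 + 12)*(-6) = -7 - 891*(-6) = -7 - 99*(-54) = -7 + 5346 = 5339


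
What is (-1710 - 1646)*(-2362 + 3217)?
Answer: -2869380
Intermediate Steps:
(-1710 - 1646)*(-2362 + 3217) = -3356*855 = -2869380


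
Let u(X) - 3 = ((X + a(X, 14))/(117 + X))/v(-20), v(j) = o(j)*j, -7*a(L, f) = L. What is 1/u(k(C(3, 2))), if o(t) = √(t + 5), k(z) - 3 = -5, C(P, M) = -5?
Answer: 4025*√15/(3*(-I + 4025*√15)) ≈ 0.33333 + 2.1383e-5*I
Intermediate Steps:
k(z) = -2 (k(z) = 3 - 5 = -2)
a(L, f) = -L/7
o(t) = √(5 + t)
v(j) = j*√(5 + j) (v(j) = √(5 + j)*j = j*√(5 + j))
u(X) = 3 + I*X*√15/(350*(117 + X)) (u(X) = 3 + ((X - X/7)/(117 + X))/((-20*√(5 - 20))) = 3 + ((6*X/7)/(117 + X))/((-20*I*√15)) = 3 + (6*X/(7*(117 + X)))/((-20*I*√15)) = 3 + (6*X/(7*(117 + X)))*(I*√15/300) = 3 + I*X*√15/(350*(117 + X)))
1/u(k(C(3, 2))) = 1/((122850 + 1050*(-2) + I*(-2)*√15)/(350*(117 - 2))) = 1/((1/350)*(122850 - 2100 - 2*I*√15)/115) = 1/((1/350)*(1/115)*(120750 - 2*I*√15)) = 1/(3 - I*√15/20125)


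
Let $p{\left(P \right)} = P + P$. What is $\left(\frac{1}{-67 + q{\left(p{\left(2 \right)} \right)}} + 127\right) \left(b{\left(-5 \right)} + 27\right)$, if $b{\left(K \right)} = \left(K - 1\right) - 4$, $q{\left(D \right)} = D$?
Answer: $\frac{136000}{63} \approx 2158.7$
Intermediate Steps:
$p{\left(P \right)} = 2 P$
$b{\left(K \right)} = -5 + K$ ($b{\left(K \right)} = \left(-1 + K\right) - 4 = -5 + K$)
$\left(\frac{1}{-67 + q{\left(p{\left(2 \right)} \right)}} + 127\right) \left(b{\left(-5 \right)} + 27\right) = \left(\frac{1}{-67 + 2 \cdot 2} + 127\right) \left(\left(-5 - 5\right) + 27\right) = \left(\frac{1}{-67 + 4} + 127\right) \left(-10 + 27\right) = \left(\frac{1}{-63} + 127\right) 17 = \left(- \frac{1}{63} + 127\right) 17 = \frac{8000}{63} \cdot 17 = \frac{136000}{63}$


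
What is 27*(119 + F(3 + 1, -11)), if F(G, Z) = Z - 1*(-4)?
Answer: 3024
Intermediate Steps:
F(G, Z) = 4 + Z (F(G, Z) = Z + 4 = 4 + Z)
27*(119 + F(3 + 1, -11)) = 27*(119 + (4 - 11)) = 27*(119 - 7) = 27*112 = 3024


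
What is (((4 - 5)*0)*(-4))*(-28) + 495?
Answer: 495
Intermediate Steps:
(((4 - 5)*0)*(-4))*(-28) + 495 = (-1*0*(-4))*(-28) + 495 = (0*(-4))*(-28) + 495 = 0*(-28) + 495 = 0 + 495 = 495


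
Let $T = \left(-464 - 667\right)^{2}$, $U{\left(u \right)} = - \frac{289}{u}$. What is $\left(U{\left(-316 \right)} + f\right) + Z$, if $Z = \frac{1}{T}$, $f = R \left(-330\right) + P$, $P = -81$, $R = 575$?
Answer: $- \frac{76732144448111}{404214876} \approx -1.8983 \cdot 10^{5}$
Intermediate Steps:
$T = 1279161$ ($T = \left(-1131\right)^{2} = 1279161$)
$f = -189831$ ($f = 575 \left(-330\right) - 81 = -189750 - 81 = -189831$)
$Z = \frac{1}{1279161} \approx 7.8176 \cdot 10^{-7}$
$\left(U{\left(-316 \right)} + f\right) + Z = \left(- \frac{289}{-316} - 189831\right) + \frac{1}{1279161} = \left(\left(-289\right) \left(- \frac{1}{316}\right) - 189831\right) + \frac{1}{1279161} = \left(\frac{289}{316} - 189831\right) + \frac{1}{1279161} = - \frac{59986307}{316} + \frac{1}{1279161} = - \frac{76732144448111}{404214876}$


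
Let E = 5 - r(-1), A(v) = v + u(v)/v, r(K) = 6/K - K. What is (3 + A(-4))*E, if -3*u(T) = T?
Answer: -40/3 ≈ -13.333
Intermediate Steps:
u(T) = -T/3
r(K) = -K + 6/K
A(v) = -⅓ + v (A(v) = v + (-v/3)/v = v - ⅓ = -⅓ + v)
E = 10 (E = 5 - (-1*(-1) + 6/(-1)) = 5 - (1 + 6*(-1)) = 5 - (1 - 6) = 5 - 1*(-5) = 5 + 5 = 10)
(3 + A(-4))*E = (3 + (-⅓ - 4))*10 = (3 - 13/3)*10 = -4/3*10 = -40/3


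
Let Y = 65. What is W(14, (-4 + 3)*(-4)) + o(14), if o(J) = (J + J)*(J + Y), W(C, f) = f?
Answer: 2216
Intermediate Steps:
o(J) = 2*J*(65 + J) (o(J) = (J + J)*(J + 65) = (2*J)*(65 + J) = 2*J*(65 + J))
W(14, (-4 + 3)*(-4)) + o(14) = (-4 + 3)*(-4) + 2*14*(65 + 14) = -1*(-4) + 2*14*79 = 4 + 2212 = 2216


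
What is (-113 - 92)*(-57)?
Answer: 11685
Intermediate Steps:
(-113 - 92)*(-57) = -205*(-57) = 11685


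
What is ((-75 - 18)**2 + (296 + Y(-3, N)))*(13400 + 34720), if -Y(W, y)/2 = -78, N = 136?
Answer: 437940120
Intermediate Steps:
Y(W, y) = 156 (Y(W, y) = -2*(-78) = 156)
((-75 - 18)**2 + (296 + Y(-3, N)))*(13400 + 34720) = ((-75 - 18)**2 + (296 + 156))*(13400 + 34720) = ((-93)**2 + 452)*48120 = (8649 + 452)*48120 = 9101*48120 = 437940120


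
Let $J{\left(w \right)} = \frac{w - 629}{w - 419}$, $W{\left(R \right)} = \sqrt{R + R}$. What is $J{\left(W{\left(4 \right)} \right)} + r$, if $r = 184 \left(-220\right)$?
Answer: $- \frac{1015160271}{25079} + \frac{60 \sqrt{2}}{25079} \approx -40479.0$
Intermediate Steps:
$W{\left(R \right)} = \sqrt{2} \sqrt{R}$ ($W{\left(R \right)} = \sqrt{2 R} = \sqrt{2} \sqrt{R}$)
$J{\left(w \right)} = \frac{-629 + w}{-419 + w}$
$r = -40480$
$J{\left(W{\left(4 \right)} \right)} + r = \frac{-629 + \sqrt{2} \sqrt{4}}{-419 + \sqrt{2} \sqrt{4}} - 40480 = \frac{-629 + \sqrt{2} \cdot 2}{-419 + \sqrt{2} \cdot 2} - 40480 = \frac{-629 + 2 \sqrt{2}}{-419 + 2 \sqrt{2}} - 40480 = -40480 + \frac{-629 + 2 \sqrt{2}}{-419 + 2 \sqrt{2}}$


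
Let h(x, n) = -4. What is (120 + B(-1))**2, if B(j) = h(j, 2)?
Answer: 13456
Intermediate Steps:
B(j) = -4
(120 + B(-1))**2 = (120 - 4)**2 = 116**2 = 13456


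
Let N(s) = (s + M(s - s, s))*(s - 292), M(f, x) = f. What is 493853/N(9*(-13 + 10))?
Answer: 493853/8613 ≈ 57.338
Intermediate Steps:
N(s) = s*(-292 + s) (N(s) = (s + (s - s))*(s - 292) = (s + 0)*(-292 + s) = s*(-292 + s))
493853/N(9*(-13 + 10)) = 493853/(((9*(-13 + 10))*(-292 + 9*(-13 + 10)))) = 493853/(((9*(-3))*(-292 + 9*(-3)))) = 493853/((-27*(-292 - 27))) = 493853/((-27*(-319))) = 493853/8613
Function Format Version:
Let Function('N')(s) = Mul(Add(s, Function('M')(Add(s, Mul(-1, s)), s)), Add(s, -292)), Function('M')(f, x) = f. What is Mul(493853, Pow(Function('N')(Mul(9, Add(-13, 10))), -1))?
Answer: Rational(493853, 8613) ≈ 57.338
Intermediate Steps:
Function('N')(s) = Mul(s, Add(-292, s)) (Function('N')(s) = Mul(Add(s, Add(s, Mul(-1, s))), Add(s, -292)) = Mul(Add(s, 0), Add(-292, s)) = Mul(s, Add(-292, s)))
Mul(493853, Pow(Function('N')(Mul(9, Add(-13, 10))), -1)) = Mul(493853, Pow(Mul(Mul(9, Add(-13, 10)), Add(-292, Mul(9, Add(-13, 10)))), -1)) = Mul(493853, Pow(Mul(Mul(9, -3), Add(-292, Mul(9, -3))), -1)) = Mul(493853, Pow(Mul(-27, Add(-292, -27)), -1)) = Mul(493853, Pow(Mul(-27, -319), -1)) = Mul(493853, Pow(8613, -1)) = Mul(493853, Rational(1, 8613)) = Rational(493853, 8613)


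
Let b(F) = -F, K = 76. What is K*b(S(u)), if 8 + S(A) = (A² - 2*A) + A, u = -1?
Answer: 456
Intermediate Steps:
S(A) = -8 + A² - A (S(A) = -8 + ((A² - 2*A) + A) = -8 + (A² - A) = -8 + A² - A)
K*b(S(u)) = 76*(-(-8 + (-1)² - 1*(-1))) = 76*(-(-8 + 1 + 1)) = 76*(-1*(-6)) = 76*6 = 456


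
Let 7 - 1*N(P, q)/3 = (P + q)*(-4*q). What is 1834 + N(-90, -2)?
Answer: 4063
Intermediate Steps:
N(P, q) = 21 + 12*q*(P + q) (N(P, q) = 21 - 3*(P + q)*(-4*q) = 21 - (-12)*q*(P + q) = 21 + 12*q*(P + q))
1834 + N(-90, -2) = 1834 + (21 + 12*(-2)² + 12*(-90)*(-2)) = 1834 + (21 + 12*4 + 2160) = 1834 + (21 + 48 + 2160) = 1834 + 2229 = 4063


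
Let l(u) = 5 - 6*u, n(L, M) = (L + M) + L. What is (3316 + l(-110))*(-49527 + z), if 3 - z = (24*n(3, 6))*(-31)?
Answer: -161612676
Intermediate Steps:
n(L, M) = M + 2*L
z = 8931 (z = 3 - 24*(6 + 2*3)*(-31) = 3 - 24*(6 + 6)*(-31) = 3 - 24*12*(-31) = 3 - 288*(-31) = 3 - 1*(-8928) = 3 + 8928 = 8931)
(3316 + l(-110))*(-49527 + z) = (3316 + (5 - 6*(-110)))*(-49527 + 8931) = (3316 + (5 + 660))*(-40596) = (3316 + 665)*(-40596) = 3981*(-40596) = -161612676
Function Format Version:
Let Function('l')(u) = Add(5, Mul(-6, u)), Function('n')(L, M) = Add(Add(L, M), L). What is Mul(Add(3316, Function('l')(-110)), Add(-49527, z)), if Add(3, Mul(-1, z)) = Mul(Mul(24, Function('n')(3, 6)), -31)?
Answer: -161612676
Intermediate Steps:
Function('n')(L, M) = Add(M, Mul(2, L))
z = 8931 (z = Add(3, Mul(-1, Mul(Mul(24, Add(6, Mul(2, 3))), -31))) = Add(3, Mul(-1, Mul(Mul(24, Add(6, 6)), -31))) = Add(3, Mul(-1, Mul(Mul(24, 12), -31))) = Add(3, Mul(-1, Mul(288, -31))) = Add(3, Mul(-1, -8928)) = Add(3, 8928) = 8931)
Mul(Add(3316, Function('l')(-110)), Add(-49527, z)) = Mul(Add(3316, Add(5, Mul(-6, -110))), Add(-49527, 8931)) = Mul(Add(3316, Add(5, 660)), -40596) = Mul(Add(3316, 665), -40596) = Mul(3981, -40596) = -161612676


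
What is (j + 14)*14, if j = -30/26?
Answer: 2338/13 ≈ 179.85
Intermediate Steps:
j = -15/13 (j = -30*1/26 = -15/13 ≈ -1.1538)
(j + 14)*14 = (-15/13 + 14)*14 = (167/13)*14 = 2338/13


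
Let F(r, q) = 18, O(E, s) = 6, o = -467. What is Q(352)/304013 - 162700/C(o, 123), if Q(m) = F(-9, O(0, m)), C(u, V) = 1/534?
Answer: -26413196663382/304013 ≈ -8.6882e+7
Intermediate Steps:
C(u, V) = 1/534
Q(m) = 18
Q(352)/304013 - 162700/C(o, 123) = 18/304013 - 162700/1/534 = 18*(1/304013) - 162700*534 = 18/304013 - 86881800 = -26413196663382/304013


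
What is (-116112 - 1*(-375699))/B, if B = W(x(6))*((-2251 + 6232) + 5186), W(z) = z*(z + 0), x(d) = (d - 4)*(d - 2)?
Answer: 259587/586688 ≈ 0.44246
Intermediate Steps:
x(d) = (-4 + d)*(-2 + d)
W(z) = z² (W(z) = z*z = z²)
B = 586688 (B = (8 + 6² - 6*6)²*((-2251 + 6232) + 5186) = (8 + 36 - 36)²*(3981 + 5186) = 8²*9167 = 64*9167 = 586688)
(-116112 - 1*(-375699))/B = (-116112 - 1*(-375699))/586688 = (-116112 + 375699)*(1/586688) = 259587*(1/586688) = 259587/586688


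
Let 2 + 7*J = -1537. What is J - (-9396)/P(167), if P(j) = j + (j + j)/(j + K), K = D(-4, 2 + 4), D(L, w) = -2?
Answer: -32068791/195223 ≈ -164.27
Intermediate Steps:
K = -2
P(j) = j + 2*j/(-2 + j) (P(j) = j + (j + j)/(j - 2) = j + (2*j)/(-2 + j) = j + 2*j/(-2 + j))
J = -1539/7 (J = -2/7 + (⅐)*(-1537) = -2/7 - 1537/7 = -1539/7 ≈ -219.86)
J - (-9396)/P(167) = -1539/7 - (-9396)/(167²/(-2 + 167)) = -1539/7 - (-9396)/(27889/165) = -1539/7 - (-9396)/(27889*(1/165)) = -1539/7 - (-9396)/27889/165 = -1539/7 - (-9396)*165/27889 = -1539/7 - 1*(-1550340/27889) = -1539/7 + 1550340/27889 = -32068791/195223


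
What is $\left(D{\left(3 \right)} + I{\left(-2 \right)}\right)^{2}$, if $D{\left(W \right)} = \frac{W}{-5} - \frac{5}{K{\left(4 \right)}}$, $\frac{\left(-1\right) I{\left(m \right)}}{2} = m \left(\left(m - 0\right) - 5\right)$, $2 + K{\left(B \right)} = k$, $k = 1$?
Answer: $\frac{13924}{25} \approx 556.96$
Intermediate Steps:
$K{\left(B \right)} = -1$ ($K{\left(B \right)} = -2 + 1 = -1$)
$I{\left(m \right)} = - 2 m \left(-5 + m\right)$ ($I{\left(m \right)} = - 2 m \left(\left(m - 0\right) - 5\right) = - 2 m \left(\left(m + 0\right) - 5\right) = - 2 m \left(m - 5\right) = - 2 m \left(-5 + m\right)$)
$D{\left(W \right)} = 5 - \frac{W}{5}$ ($D{\left(W \right)} = \frac{W}{-5} - \frac{5}{-1} = W \left(- \frac{1}{5}\right) - -5 = - \frac{W}{5} + 5 = 5 - \frac{W}{5}$)
$\left(D{\left(3 \right)} + I{\left(-2 \right)}\right)^{2} = \left(\left(5 - \frac{3}{5}\right) + 2 \left(-2\right) \left(5 - -2\right)\right)^{2} = \left(\left(5 - \frac{3}{5}\right) + 2 \left(-2\right) \left(5 + 2\right)\right)^{2} = \left(\frac{22}{5} + 2 \left(-2\right) 7\right)^{2} = \left(\frac{22}{5} - 28\right)^{2} = \left(- \frac{118}{5}\right)^{2} = \frac{13924}{25}$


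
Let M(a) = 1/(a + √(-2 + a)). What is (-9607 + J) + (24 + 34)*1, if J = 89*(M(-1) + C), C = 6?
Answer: -36149/4 - 89*I*√3/4 ≈ -9037.3 - 38.538*I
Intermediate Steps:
J = 534 + 89/(-1 + I*√3) (J = 89*(1/(-1 + √(-2 - 1)) + 6) = 89*(1/(-1 + √(-3)) + 6) = 89*(1/(-1 + I*√3) + 6) = 89*(6 + 1/(-1 + I*√3)) = 534 + 89/(-1 + I*√3) ≈ 511.75 - 38.538*I)
(-9607 + J) + (24 + 34)*1 = (-9607 + 89*(5*I + 6*√3)/(I + √3)) + (24 + 34)*1 = (-9607 + 89*(5*I + 6*√3)/(I + √3)) + 58*1 = (-9607 + 89*(5*I + 6*√3)/(I + √3)) + 58 = -9549 + 89*(5*I + 6*√3)/(I + √3)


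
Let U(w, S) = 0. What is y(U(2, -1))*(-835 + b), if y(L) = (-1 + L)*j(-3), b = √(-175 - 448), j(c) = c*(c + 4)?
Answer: -2505 + 3*I*√623 ≈ -2505.0 + 74.88*I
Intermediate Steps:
j(c) = c*(4 + c)
b = I*√623 (b = √(-623) = I*√623 ≈ 24.96*I)
y(L) = 3 - 3*L (y(L) = (-1 + L)*(-3*(4 - 3)) = (-1 + L)*(-3*1) = (-1 + L)*(-3) = 3 - 3*L)
y(U(2, -1))*(-835 + b) = (3 - 3*0)*(-835 + I*√623) = (3 + 0)*(-835 + I*√623) = 3*(-835 + I*√623) = -2505 + 3*I*√623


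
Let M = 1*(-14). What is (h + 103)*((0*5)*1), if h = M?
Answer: 0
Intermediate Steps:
M = -14
h = -14
(h + 103)*((0*5)*1) = (-14 + 103)*((0*5)*1) = 89*(0*1) = 89*0 = 0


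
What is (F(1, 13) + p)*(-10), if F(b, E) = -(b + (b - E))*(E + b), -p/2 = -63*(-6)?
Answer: 6020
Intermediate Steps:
p = -756 (p = -(-126)*(-6) = -2*378 = -756)
F(b, E) = -(E + b)*(-E + 2*b) (F(b, E) = -(-E + 2*b)*(E + b) = -(E + b)*(-E + 2*b))
(F(1, 13) + p)*(-10) = ((13**2 - 2*1**2 - 1*13*1) - 756)*(-10) = ((169 - 2*1 - 13) - 756)*(-10) = ((169 - 2 - 13) - 756)*(-10) = (154 - 756)*(-10) = -602*(-10) = 6020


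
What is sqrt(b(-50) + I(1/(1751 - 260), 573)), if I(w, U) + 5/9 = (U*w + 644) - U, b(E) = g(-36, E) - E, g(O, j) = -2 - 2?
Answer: 5*sqrt(10388791)/1491 ≈ 10.809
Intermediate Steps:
g(O, j) = -4
b(E) = -4 - E
I(w, U) = 5791/9 - U + U*w (I(w, U) = -5/9 + ((U*w + 644) - U) = -5/9 + ((644 + U*w) - U) = -5/9 + (644 - U + U*w) = 5791/9 - U + U*w)
sqrt(b(-50) + I(1/(1751 - 260), 573)) = sqrt((-4 - 1*(-50)) + (5791/9 - 1*573 + 573/(1751 - 260))) = sqrt((-4 + 50) + (5791/9 - 573 + 573/1491)) = sqrt(46 + (5791/9 - 573 + 573*(1/1491))) = sqrt(46 + (5791/9 - 573 + 191/497)) = sqrt(46 + 316817/4473) = sqrt(522575/4473) = 5*sqrt(10388791)/1491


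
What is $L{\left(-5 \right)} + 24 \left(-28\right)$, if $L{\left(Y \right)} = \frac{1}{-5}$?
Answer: $- \frac{3361}{5} \approx -672.2$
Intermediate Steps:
$L{\left(Y \right)} = - \frac{1}{5}$
$L{\left(-5 \right)} + 24 \left(-28\right) = - \frac{1}{5} + 24 \left(-28\right) = - \frac{1}{5} - 672 = - \frac{3361}{5}$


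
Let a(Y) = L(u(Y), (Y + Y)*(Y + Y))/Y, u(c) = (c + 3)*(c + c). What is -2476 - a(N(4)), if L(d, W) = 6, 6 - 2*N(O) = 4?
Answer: -2482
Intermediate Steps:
N(O) = 1 (N(O) = 3 - ½*4 = 3 - 2 = 1)
u(c) = 2*c*(3 + c) (u(c) = (3 + c)*(2*c) = 2*c*(3 + c))
a(Y) = 6/Y
-2476 - a(N(4)) = -2476 - 6/1 = -2476 - 6 = -2482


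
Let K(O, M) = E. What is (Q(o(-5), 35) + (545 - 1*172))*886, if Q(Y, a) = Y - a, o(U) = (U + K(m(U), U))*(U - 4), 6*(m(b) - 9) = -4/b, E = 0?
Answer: 339338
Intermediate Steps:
m(b) = 9 - 2/(3*b) (m(b) = 9 + (-4/b)/6 = 9 - 2/(3*b))
K(O, M) = 0
o(U) = U*(-4 + U) (o(U) = (U + 0)*(U - 4) = U*(-4 + U))
(Q(o(-5), 35) + (545 - 1*172))*886 = ((-5*(-4 - 5) - 1*35) + (545 - 1*172))*886 = ((-5*(-9) - 35) + (545 - 172))*886 = ((45 - 35) + 373)*886 = (10 + 373)*886 = 383*886 = 339338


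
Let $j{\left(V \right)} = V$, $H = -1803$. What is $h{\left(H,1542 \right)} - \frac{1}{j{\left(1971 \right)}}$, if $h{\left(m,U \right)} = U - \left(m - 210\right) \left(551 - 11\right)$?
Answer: $\frac{2145555701}{1971} \approx 1.0886 \cdot 10^{6}$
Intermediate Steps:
$h{\left(m,U \right)} = 113400 + U - 540 m$ ($h{\left(m,U \right)} = U - \left(-210 + m\right) 540 = U - \left(-113400 + 540 m\right) = 113400 + U - 540 m$)
$h{\left(H,1542 \right)} - \frac{1}{j{\left(1971 \right)}} = \left(113400 + 1542 - -973620\right) - \frac{1}{1971} = \left(113400 + 1542 + 973620\right) - \frac{1}{1971} = 1088562 - \frac{1}{1971} = \frac{2145555701}{1971}$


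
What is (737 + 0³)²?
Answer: 543169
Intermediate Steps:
(737 + 0³)² = (737 + 0)² = 737² = 543169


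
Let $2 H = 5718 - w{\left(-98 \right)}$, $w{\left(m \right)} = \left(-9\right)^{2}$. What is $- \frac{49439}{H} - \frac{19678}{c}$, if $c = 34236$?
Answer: $- \frac{582685349}{32164722} \approx -18.116$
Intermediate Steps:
$w{\left(m \right)} = 81$
$H = \frac{5637}{2}$ ($H = \frac{5718 - 81}{2} = \frac{1}{2} \cdot 5637 = \frac{5637}{2} \approx 2818.5$)
$- \frac{49439}{H} - \frac{19678}{c} = - \frac{49439}{\frac{5637}{2}} - \frac{19678}{34236} = \left(-49439\right) \frac{2}{5637} - \frac{9839}{17118} = - \frac{98878}{5637} - \frac{9839}{17118} = - \frac{582685349}{32164722}$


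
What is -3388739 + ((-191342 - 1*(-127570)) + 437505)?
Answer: -3015006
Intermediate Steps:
-3388739 + ((-191342 - 1*(-127570)) + 437505) = -3388739 + ((-191342 + 127570) + 437505) = -3388739 + (-63772 + 437505) = -3388739 + 373733 = -3015006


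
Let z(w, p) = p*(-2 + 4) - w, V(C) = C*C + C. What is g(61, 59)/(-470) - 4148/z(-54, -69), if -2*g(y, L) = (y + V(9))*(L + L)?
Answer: 674479/9870 ≈ 68.336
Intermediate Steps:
V(C) = C + C² (V(C) = C² + C = C + C²)
g(y, L) = -L*(90 + y) (g(y, L) = -(y + 9*(1 + 9))*(L + L)/2 = -(y + 9*10)*2*L/2 = -(y + 90)*2*L/2 = -(90 + y)*2*L/2 = -L*(90 + y))
z(w, p) = -w + 2*p (z(w, p) = p*2 - w = 2*p - w = -w + 2*p)
g(61, 59)/(-470) - 4148/z(-54, -69) = -1*59*(90 + 61)/(-470) - 4148/(-1*(-54) + 2*(-69)) = -1*59*151*(-1/470) - 4148/(54 - 138) = -8909*(-1/470) - 4148/(-84) = 8909/470 - 4148*(-1/84) = 8909/470 + 1037/21 = 674479/9870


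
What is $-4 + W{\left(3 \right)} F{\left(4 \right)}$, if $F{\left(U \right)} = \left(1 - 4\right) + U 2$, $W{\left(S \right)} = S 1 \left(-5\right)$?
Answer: $-79$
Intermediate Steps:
$W{\left(S \right)} = - 5 S$ ($W{\left(S \right)} = S \left(-5\right) = - 5 S$)
$F{\left(U \right)} = -3 + 2 U$ ($F{\left(U \right)} = \left(1 - 4\right) + 2 U = -3 + 2 U$)
$-4 + W{\left(3 \right)} F{\left(4 \right)} = -4 + \left(-5\right) 3 \left(-3 + 2 \cdot 4\right) = -4 - 15 \left(-3 + 8\right) = -4 - 75 = -79$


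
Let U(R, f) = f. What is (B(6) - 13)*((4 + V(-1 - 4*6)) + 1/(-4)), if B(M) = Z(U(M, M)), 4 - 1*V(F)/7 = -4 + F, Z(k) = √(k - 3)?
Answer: -12207/4 + 939*√3/4 ≈ -2645.2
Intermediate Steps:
Z(k) = √(-3 + k)
V(F) = 56 - 7*F (V(F) = 28 - 7*(-4 + F) = 28 + (28 - 7*F) = 56 - 7*F)
B(M) = √(-3 + M)
(B(6) - 13)*((4 + V(-1 - 4*6)) + 1/(-4)) = (√(-3 + 6) - 13)*((4 + (56 - 7*(-1 - 4*6))) + 1/(-4)) = (√3 - 13)*((4 + (56 - 7*(-1 - 24))) - ¼) = (-13 + √3)*((4 + (56 - 7*(-25))) - ¼) = (-13 + √3)*((4 + (56 + 175)) - ¼) = (-13 + √3)*((4 + 231) - ¼) = (-13 + √3)*(235 - ¼) = (-13 + √3)*(939/4) = -12207/4 + 939*√3/4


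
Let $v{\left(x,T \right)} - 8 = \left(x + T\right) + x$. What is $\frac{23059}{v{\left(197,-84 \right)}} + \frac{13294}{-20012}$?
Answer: $\frac{57153652}{795477} \approx 71.848$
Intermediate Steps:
$v{\left(x,T \right)} = 8 + T + 2 x$ ($v{\left(x,T \right)} = 8 + \left(\left(x + T\right) + x\right) = 8 + \left(\left(T + x\right) + x\right) = 8 + \left(T + 2 x\right) = 8 + T + 2 x$)
$\frac{23059}{v{\left(197,-84 \right)}} + \frac{13294}{-20012} = \frac{23059}{8 - 84 + 2 \cdot 197} + \frac{13294}{-20012} = \frac{23059}{8 - 84 + 394} + 13294 \left(- \frac{1}{20012}\right) = \frac{23059}{318} - \frac{6647}{10006} = \frac{57153652}{795477}$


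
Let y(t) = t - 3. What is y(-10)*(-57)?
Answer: 741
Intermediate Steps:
y(t) = -3 + t
y(-10)*(-57) = (-3 - 10)*(-57) = -13*(-57) = 741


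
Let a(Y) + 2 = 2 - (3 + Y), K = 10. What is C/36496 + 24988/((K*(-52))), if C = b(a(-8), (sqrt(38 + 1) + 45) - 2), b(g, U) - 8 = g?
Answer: -113994411/2372240 ≈ -48.053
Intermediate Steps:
a(Y) = -3 - Y (a(Y) = -2 + (2 - (3 + Y)) = -2 + (2 + (-3 - Y)) = -2 + (-1 - Y) = -3 - Y)
b(g, U) = 8 + g
C = 13 (C = 8 + (-3 - 1*(-8)) = 8 + (-3 + 8) = 8 + 5 = 13)
C/36496 + 24988/((K*(-52))) = 13/36496 + 24988/((10*(-52))) = 13*(1/36496) + 24988/(-520) = 13/36496 + 24988*(-1/520) = 13/36496 - 6247/130 = -113994411/2372240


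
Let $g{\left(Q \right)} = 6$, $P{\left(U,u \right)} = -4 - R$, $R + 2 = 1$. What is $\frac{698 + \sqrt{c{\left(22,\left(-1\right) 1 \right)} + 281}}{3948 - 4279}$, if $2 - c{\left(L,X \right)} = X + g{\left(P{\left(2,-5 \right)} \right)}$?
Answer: $- \frac{698}{331} - \frac{\sqrt{278}}{331} \approx -2.1591$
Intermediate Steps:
$R = -1$ ($R = -2 + 1 = -1$)
$P{\left(U,u \right)} = -3$ ($P{\left(U,u \right)} = -4 - -1 = -4 + 1 = -3$)
$c{\left(L,X \right)} = -4 - X$ ($c{\left(L,X \right)} = 2 - \left(X + 6\right) = 2 - \left(6 + X\right) = -4 - X$)
$\frac{698 + \sqrt{c{\left(22,\left(-1\right) 1 \right)} + 281}}{3948 - 4279} = \frac{698 + \sqrt{\left(-4 - \left(-1\right) 1\right) + 281}}{3948 - 4279} = \frac{698 + \sqrt{\left(-4 - -1\right) + 281}}{-331} = \left(698 + \sqrt{\left(-4 + 1\right) + 281}\right) \left(- \frac{1}{331}\right) = \left(698 + \sqrt{-3 + 281}\right) \left(- \frac{1}{331}\right) = \left(698 + \sqrt{278}\right) \left(- \frac{1}{331}\right) = - \frac{698}{331} - \frac{\sqrt{278}}{331}$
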